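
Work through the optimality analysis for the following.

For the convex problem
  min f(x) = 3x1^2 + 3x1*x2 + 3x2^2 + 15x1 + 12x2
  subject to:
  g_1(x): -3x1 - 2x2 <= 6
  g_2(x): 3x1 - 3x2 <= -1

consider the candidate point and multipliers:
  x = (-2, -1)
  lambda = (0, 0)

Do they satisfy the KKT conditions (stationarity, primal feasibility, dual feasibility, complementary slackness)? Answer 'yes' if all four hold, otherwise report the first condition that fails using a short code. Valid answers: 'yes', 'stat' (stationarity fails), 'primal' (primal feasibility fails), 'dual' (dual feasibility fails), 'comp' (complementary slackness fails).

Gradient of f: grad f(x) = Q x + c = (0, 0)
Constraint values g_i(x) = a_i^T x - b_i:
  g_1((-2, -1)) = 2
  g_2((-2, -1)) = -2
Stationarity residual: grad f(x) + sum_i lambda_i a_i = (0, 0)
  -> stationarity OK
Primal feasibility (all g_i <= 0): FAILS
Dual feasibility (all lambda_i >= 0): OK
Complementary slackness (lambda_i * g_i(x) = 0 for all i): OK

Verdict: the first failing condition is primal_feasibility -> primal.

primal


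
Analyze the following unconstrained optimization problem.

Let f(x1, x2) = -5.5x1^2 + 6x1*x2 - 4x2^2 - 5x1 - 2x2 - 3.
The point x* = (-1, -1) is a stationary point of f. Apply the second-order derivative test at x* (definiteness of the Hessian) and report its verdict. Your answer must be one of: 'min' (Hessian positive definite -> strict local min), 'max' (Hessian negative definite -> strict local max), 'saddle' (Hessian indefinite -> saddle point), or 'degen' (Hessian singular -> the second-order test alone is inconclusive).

Compute the Hessian H = grad^2 f:
  H = [[-11, 6], [6, -8]]
Verify stationarity: grad f(x*) = H x* + g = (0, 0).
Eigenvalues of H: -15.6847, -3.3153.
Both eigenvalues < 0, so H is negative definite -> x* is a strict local max.

max


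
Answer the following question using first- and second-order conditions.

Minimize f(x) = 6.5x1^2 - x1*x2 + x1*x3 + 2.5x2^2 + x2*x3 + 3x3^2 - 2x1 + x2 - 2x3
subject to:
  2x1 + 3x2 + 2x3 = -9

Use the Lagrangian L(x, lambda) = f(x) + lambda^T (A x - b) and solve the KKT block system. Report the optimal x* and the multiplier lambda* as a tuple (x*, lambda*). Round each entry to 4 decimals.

Form the Lagrangian:
  L(x, lambda) = (1/2) x^T Q x + c^T x + lambda^T (A x - b)
Stationarity (grad_x L = 0): Q x + c + A^T lambda = 0.
Primal feasibility: A x = b.

This gives the KKT block system:
  [ Q   A^T ] [ x     ]   [-c ]
  [ A    0  ] [ lambda ] = [ b ]

Solving the linear system:
  x*      = (-0.552, -2.3848, -0.3708)
  lambda* = (3.5809)
  f(x*)   = 15.8446

x* = (-0.552, -2.3848, -0.3708), lambda* = (3.5809)


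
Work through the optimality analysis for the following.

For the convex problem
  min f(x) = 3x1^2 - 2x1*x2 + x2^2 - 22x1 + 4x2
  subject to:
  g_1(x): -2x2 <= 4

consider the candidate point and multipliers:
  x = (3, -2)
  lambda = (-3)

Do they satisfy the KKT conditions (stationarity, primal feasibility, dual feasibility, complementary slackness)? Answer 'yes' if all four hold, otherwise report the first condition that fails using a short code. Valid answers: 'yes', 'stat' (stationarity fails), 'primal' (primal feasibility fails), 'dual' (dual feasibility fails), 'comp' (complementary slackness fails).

Gradient of f: grad f(x) = Q x + c = (0, -6)
Constraint values g_i(x) = a_i^T x - b_i:
  g_1((3, -2)) = 0
Stationarity residual: grad f(x) + sum_i lambda_i a_i = (0, 0)
  -> stationarity OK
Primal feasibility (all g_i <= 0): OK
Dual feasibility (all lambda_i >= 0): FAILS
Complementary slackness (lambda_i * g_i(x) = 0 for all i): OK

Verdict: the first failing condition is dual_feasibility -> dual.

dual


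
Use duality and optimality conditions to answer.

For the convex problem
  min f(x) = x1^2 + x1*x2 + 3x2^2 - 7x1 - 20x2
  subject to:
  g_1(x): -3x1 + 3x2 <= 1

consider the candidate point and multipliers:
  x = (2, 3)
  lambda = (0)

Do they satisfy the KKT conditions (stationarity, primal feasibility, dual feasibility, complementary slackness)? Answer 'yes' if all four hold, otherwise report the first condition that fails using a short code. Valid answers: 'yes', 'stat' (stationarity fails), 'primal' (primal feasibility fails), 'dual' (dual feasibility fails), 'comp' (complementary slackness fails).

Gradient of f: grad f(x) = Q x + c = (0, 0)
Constraint values g_i(x) = a_i^T x - b_i:
  g_1((2, 3)) = 2
Stationarity residual: grad f(x) + sum_i lambda_i a_i = (0, 0)
  -> stationarity OK
Primal feasibility (all g_i <= 0): FAILS
Dual feasibility (all lambda_i >= 0): OK
Complementary slackness (lambda_i * g_i(x) = 0 for all i): OK

Verdict: the first failing condition is primal_feasibility -> primal.

primal


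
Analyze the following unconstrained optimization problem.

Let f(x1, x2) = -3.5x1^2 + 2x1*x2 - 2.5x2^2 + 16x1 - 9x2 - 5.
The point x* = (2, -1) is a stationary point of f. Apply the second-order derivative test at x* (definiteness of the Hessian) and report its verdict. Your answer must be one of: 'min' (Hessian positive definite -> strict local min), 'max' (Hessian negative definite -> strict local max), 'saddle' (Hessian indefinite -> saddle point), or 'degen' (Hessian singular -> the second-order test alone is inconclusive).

Compute the Hessian H = grad^2 f:
  H = [[-7, 2], [2, -5]]
Verify stationarity: grad f(x*) = H x* + g = (0, 0).
Eigenvalues of H: -8.2361, -3.7639.
Both eigenvalues < 0, so H is negative definite -> x* is a strict local max.

max


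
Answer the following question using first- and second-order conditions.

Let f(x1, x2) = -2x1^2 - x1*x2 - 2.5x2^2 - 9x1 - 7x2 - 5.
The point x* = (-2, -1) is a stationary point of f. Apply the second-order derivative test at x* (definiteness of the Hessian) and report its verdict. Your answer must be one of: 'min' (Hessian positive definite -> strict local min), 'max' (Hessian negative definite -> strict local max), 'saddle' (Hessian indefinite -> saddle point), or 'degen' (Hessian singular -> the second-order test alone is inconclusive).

Compute the Hessian H = grad^2 f:
  H = [[-4, -1], [-1, -5]]
Verify stationarity: grad f(x*) = H x* + g = (0, 0).
Eigenvalues of H: -5.618, -3.382.
Both eigenvalues < 0, so H is negative definite -> x* is a strict local max.

max


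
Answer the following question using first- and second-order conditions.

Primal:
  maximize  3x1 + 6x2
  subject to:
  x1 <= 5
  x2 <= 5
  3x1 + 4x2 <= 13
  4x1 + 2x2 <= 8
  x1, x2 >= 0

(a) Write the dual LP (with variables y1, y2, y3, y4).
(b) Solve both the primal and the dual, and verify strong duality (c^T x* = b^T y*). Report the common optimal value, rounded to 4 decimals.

The standard primal-dual pair for 'max c^T x s.t. A x <= b, x >= 0' is:
  Dual:  min b^T y  s.t.  A^T y >= c,  y >= 0.

So the dual LP is:
  minimize  5y1 + 5y2 + 13y3 + 8y4
  subject to:
    y1 + 3y3 + 4y4 >= 3
    y2 + 4y3 + 2y4 >= 6
    y1, y2, y3, y4 >= 0

Solving the primal: x* = (0, 3.25).
  primal value c^T x* = 19.5.
Solving the dual: y* = (0, 0, 1.5, 0).
  dual value b^T y* = 19.5.
Strong duality: c^T x* = b^T y*. Confirmed.

19.5


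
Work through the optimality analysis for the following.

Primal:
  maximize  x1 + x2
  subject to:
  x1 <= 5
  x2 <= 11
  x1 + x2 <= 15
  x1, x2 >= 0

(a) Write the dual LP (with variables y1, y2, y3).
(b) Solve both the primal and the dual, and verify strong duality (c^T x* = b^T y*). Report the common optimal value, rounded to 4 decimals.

The standard primal-dual pair for 'max c^T x s.t. A x <= b, x >= 0' is:
  Dual:  min b^T y  s.t.  A^T y >= c,  y >= 0.

So the dual LP is:
  minimize  5y1 + 11y2 + 15y3
  subject to:
    y1 + y3 >= 1
    y2 + y3 >= 1
    y1, y2, y3 >= 0

Solving the primal: x* = (4, 11).
  primal value c^T x* = 15.
Solving the dual: y* = (0, 0, 1).
  dual value b^T y* = 15.
Strong duality: c^T x* = b^T y*. Confirmed.

15


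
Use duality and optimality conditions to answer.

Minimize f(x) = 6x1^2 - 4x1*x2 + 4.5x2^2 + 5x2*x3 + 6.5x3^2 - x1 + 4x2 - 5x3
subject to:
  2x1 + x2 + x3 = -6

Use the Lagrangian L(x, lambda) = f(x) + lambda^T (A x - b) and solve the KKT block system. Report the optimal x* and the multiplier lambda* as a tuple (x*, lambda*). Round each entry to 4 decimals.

Form the Lagrangian:
  L(x, lambda) = (1/2) x^T Q x + c^T x + lambda^T (A x - b)
Stationarity (grad_x L = 0): Q x + c + A^T lambda = 0.
Primal feasibility: A x = b.

This gives the KKT block system:
  [ Q   A^T ] [ x     ]   [-c ]
  [ A    0  ] [ lambda ] = [ b ]

Solving the linear system:
  x*      = (-2.0769, -2.6731, 0.8269)
  lambda* = (7.6154)
  f(x*)   = 16.4712

x* = (-2.0769, -2.6731, 0.8269), lambda* = (7.6154)


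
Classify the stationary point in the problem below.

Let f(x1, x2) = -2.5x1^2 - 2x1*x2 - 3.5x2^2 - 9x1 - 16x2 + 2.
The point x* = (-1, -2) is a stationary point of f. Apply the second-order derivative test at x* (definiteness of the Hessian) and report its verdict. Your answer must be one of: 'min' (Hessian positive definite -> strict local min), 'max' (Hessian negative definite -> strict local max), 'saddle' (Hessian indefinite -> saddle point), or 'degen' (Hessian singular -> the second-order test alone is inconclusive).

Compute the Hessian H = grad^2 f:
  H = [[-5, -2], [-2, -7]]
Verify stationarity: grad f(x*) = H x* + g = (0, 0).
Eigenvalues of H: -8.2361, -3.7639.
Both eigenvalues < 0, so H is negative definite -> x* is a strict local max.

max


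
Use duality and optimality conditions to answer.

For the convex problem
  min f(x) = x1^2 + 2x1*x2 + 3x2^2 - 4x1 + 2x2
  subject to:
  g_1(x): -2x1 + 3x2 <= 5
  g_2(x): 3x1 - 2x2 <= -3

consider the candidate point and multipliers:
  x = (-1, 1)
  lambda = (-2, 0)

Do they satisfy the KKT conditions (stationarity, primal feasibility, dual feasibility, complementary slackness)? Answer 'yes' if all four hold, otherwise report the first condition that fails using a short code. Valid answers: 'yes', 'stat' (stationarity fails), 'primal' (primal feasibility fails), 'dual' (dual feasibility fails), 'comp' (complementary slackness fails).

Gradient of f: grad f(x) = Q x + c = (-4, 6)
Constraint values g_i(x) = a_i^T x - b_i:
  g_1((-1, 1)) = 0
  g_2((-1, 1)) = -2
Stationarity residual: grad f(x) + sum_i lambda_i a_i = (0, 0)
  -> stationarity OK
Primal feasibility (all g_i <= 0): OK
Dual feasibility (all lambda_i >= 0): FAILS
Complementary slackness (lambda_i * g_i(x) = 0 for all i): OK

Verdict: the first failing condition is dual_feasibility -> dual.

dual


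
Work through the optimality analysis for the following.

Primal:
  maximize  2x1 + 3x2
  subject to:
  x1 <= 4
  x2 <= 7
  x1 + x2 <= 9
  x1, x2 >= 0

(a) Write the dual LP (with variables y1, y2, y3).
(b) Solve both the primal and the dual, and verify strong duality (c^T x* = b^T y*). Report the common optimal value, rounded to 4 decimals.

The standard primal-dual pair for 'max c^T x s.t. A x <= b, x >= 0' is:
  Dual:  min b^T y  s.t.  A^T y >= c,  y >= 0.

So the dual LP is:
  minimize  4y1 + 7y2 + 9y3
  subject to:
    y1 + y3 >= 2
    y2 + y3 >= 3
    y1, y2, y3 >= 0

Solving the primal: x* = (2, 7).
  primal value c^T x* = 25.
Solving the dual: y* = (0, 1, 2).
  dual value b^T y* = 25.
Strong duality: c^T x* = b^T y*. Confirmed.

25


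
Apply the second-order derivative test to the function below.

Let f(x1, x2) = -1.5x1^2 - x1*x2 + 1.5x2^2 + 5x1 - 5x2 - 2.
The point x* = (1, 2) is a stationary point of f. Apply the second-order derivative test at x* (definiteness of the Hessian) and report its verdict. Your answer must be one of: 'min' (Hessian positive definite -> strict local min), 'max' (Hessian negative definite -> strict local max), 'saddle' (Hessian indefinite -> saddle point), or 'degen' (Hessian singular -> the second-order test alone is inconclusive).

Compute the Hessian H = grad^2 f:
  H = [[-3, -1], [-1, 3]]
Verify stationarity: grad f(x*) = H x* + g = (0, 0).
Eigenvalues of H: -3.1623, 3.1623.
Eigenvalues have mixed signs, so H is indefinite -> x* is a saddle point.

saddle


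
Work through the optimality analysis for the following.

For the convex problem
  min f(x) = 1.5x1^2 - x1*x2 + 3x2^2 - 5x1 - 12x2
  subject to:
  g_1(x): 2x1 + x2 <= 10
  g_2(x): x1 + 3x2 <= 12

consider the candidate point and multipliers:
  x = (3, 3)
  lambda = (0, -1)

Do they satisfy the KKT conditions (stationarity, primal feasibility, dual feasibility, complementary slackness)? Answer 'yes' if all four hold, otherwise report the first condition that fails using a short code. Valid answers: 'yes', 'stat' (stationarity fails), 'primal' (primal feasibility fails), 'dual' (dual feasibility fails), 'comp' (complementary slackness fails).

Gradient of f: grad f(x) = Q x + c = (1, 3)
Constraint values g_i(x) = a_i^T x - b_i:
  g_1((3, 3)) = -1
  g_2((3, 3)) = 0
Stationarity residual: grad f(x) + sum_i lambda_i a_i = (0, 0)
  -> stationarity OK
Primal feasibility (all g_i <= 0): OK
Dual feasibility (all lambda_i >= 0): FAILS
Complementary slackness (lambda_i * g_i(x) = 0 for all i): OK

Verdict: the first failing condition is dual_feasibility -> dual.

dual


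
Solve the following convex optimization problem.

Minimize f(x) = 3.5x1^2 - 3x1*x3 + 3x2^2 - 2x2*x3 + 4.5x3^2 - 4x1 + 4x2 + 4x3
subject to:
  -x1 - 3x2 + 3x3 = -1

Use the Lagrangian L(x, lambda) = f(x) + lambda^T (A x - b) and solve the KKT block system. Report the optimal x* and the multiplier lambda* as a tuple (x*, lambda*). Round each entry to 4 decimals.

Form the Lagrangian:
  L(x, lambda) = (1/2) x^T Q x + c^T x + lambda^T (A x - b)
Stationarity (grad_x L = 0): Q x + c + A^T lambda = 0.
Primal feasibility: A x = b.

This gives the KKT block system:
  [ Q   A^T ] [ x     ]   [-c ]
  [ A    0  ] [ lambda ] = [ b ]

Solving the linear system:
  x*      = (0.3898, -0.4915, -0.6949)
  lambda* = (0.8136)
  f(x*)   = -2.7458

x* = (0.3898, -0.4915, -0.6949), lambda* = (0.8136)


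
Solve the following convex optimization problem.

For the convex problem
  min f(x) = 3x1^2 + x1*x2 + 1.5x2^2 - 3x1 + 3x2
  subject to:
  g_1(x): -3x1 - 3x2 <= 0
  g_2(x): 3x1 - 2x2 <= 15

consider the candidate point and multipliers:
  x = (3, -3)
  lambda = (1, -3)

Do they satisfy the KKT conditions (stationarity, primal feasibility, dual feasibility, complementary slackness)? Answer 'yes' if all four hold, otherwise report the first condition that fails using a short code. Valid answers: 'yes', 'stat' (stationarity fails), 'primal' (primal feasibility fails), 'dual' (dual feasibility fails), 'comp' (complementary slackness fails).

Gradient of f: grad f(x) = Q x + c = (12, -3)
Constraint values g_i(x) = a_i^T x - b_i:
  g_1((3, -3)) = 0
  g_2((3, -3)) = 0
Stationarity residual: grad f(x) + sum_i lambda_i a_i = (0, 0)
  -> stationarity OK
Primal feasibility (all g_i <= 0): OK
Dual feasibility (all lambda_i >= 0): FAILS
Complementary slackness (lambda_i * g_i(x) = 0 for all i): OK

Verdict: the first failing condition is dual_feasibility -> dual.

dual


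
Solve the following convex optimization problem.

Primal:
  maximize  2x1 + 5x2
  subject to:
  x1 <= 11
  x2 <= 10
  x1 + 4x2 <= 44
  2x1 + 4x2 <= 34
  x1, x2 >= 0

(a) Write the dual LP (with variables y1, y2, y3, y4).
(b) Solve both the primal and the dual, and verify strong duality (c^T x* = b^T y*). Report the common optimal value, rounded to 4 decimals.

The standard primal-dual pair for 'max c^T x s.t. A x <= b, x >= 0' is:
  Dual:  min b^T y  s.t.  A^T y >= c,  y >= 0.

So the dual LP is:
  minimize  11y1 + 10y2 + 44y3 + 34y4
  subject to:
    y1 + y3 + 2y4 >= 2
    y2 + 4y3 + 4y4 >= 5
    y1, y2, y3, y4 >= 0

Solving the primal: x* = (0, 8.5).
  primal value c^T x* = 42.5.
Solving the dual: y* = (0, 0, 0, 1.25).
  dual value b^T y* = 42.5.
Strong duality: c^T x* = b^T y*. Confirmed.

42.5


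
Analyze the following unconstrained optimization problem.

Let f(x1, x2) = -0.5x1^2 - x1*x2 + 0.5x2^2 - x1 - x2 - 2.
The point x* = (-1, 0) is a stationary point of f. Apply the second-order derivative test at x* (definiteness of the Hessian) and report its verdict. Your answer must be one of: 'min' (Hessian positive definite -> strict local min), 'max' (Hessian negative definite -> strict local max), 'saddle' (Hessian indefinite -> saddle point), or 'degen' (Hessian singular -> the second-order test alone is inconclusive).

Compute the Hessian H = grad^2 f:
  H = [[-1, -1], [-1, 1]]
Verify stationarity: grad f(x*) = H x* + g = (0, 0).
Eigenvalues of H: -1.4142, 1.4142.
Eigenvalues have mixed signs, so H is indefinite -> x* is a saddle point.

saddle


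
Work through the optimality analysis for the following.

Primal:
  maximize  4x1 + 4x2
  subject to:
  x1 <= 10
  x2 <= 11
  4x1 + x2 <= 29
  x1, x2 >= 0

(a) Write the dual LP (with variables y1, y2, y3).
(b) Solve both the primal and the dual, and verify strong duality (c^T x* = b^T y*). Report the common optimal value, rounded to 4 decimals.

The standard primal-dual pair for 'max c^T x s.t. A x <= b, x >= 0' is:
  Dual:  min b^T y  s.t.  A^T y >= c,  y >= 0.

So the dual LP is:
  minimize  10y1 + 11y2 + 29y3
  subject to:
    y1 + 4y3 >= 4
    y2 + y3 >= 4
    y1, y2, y3 >= 0

Solving the primal: x* = (4.5, 11).
  primal value c^T x* = 62.
Solving the dual: y* = (0, 3, 1).
  dual value b^T y* = 62.
Strong duality: c^T x* = b^T y*. Confirmed.

62


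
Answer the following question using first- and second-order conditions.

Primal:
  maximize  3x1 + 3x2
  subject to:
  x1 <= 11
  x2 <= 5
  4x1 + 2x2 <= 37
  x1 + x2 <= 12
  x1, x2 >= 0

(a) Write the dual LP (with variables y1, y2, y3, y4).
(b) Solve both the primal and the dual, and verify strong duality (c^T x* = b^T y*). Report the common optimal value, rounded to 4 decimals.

The standard primal-dual pair for 'max c^T x s.t. A x <= b, x >= 0' is:
  Dual:  min b^T y  s.t.  A^T y >= c,  y >= 0.

So the dual LP is:
  minimize  11y1 + 5y2 + 37y3 + 12y4
  subject to:
    y1 + 4y3 + y4 >= 3
    y2 + 2y3 + y4 >= 3
    y1, y2, y3, y4 >= 0

Solving the primal: x* = (6.75, 5).
  primal value c^T x* = 35.25.
Solving the dual: y* = (0, 1.5, 0.75, 0).
  dual value b^T y* = 35.25.
Strong duality: c^T x* = b^T y*. Confirmed.

35.25


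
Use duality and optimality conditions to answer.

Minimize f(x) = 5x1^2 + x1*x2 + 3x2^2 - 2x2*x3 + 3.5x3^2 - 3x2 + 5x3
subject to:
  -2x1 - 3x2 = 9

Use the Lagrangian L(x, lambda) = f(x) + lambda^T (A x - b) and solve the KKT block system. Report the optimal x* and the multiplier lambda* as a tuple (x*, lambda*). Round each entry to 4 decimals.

Form the Lagrangian:
  L(x, lambda) = (1/2) x^T Q x + c^T x + lambda^T (A x - b)
Stationarity (grad_x L = 0): Q x + c + A^T lambda = 0.
Primal feasibility: A x = b.

This gives the KKT block system:
  [ Q   A^T ] [ x     ]   [-c ]
  [ A    0  ] [ lambda ] = [ b ]

Solving the linear system:
  x*      = (-0.8037, -2.4642, -1.4183)
  lambda* = (-5.2507)
  f(x*)   = 23.7787

x* = (-0.8037, -2.4642, -1.4183), lambda* = (-5.2507)


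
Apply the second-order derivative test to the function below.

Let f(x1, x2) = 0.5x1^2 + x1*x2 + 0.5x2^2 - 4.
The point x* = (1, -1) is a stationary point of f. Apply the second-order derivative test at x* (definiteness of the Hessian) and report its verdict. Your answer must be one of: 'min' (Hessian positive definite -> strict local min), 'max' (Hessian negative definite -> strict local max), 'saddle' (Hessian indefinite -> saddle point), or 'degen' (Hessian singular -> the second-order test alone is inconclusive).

Compute the Hessian H = grad^2 f:
  H = [[1, 1], [1, 1]]
Verify stationarity: grad f(x*) = H x* + g = (0, 0).
Eigenvalues of H: 0, 2.
H has a zero eigenvalue (singular; positive semidefinite but not definite), so H is neither positive definite, negative definite, nor indefinite. The second-order test alone is inconclusive -> degen.
(Indeed, f is constant along the null direction of H through x*, so x* is not a strict local extremum.)

degen


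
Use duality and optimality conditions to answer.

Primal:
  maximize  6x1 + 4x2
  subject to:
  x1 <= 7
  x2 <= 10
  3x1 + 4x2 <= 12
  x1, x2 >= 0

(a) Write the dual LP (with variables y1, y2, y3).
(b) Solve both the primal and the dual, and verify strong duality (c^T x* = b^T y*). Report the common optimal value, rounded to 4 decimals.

The standard primal-dual pair for 'max c^T x s.t. A x <= b, x >= 0' is:
  Dual:  min b^T y  s.t.  A^T y >= c,  y >= 0.

So the dual LP is:
  minimize  7y1 + 10y2 + 12y3
  subject to:
    y1 + 3y3 >= 6
    y2 + 4y3 >= 4
    y1, y2, y3 >= 0

Solving the primal: x* = (4, 0).
  primal value c^T x* = 24.
Solving the dual: y* = (0, 0, 2).
  dual value b^T y* = 24.
Strong duality: c^T x* = b^T y*. Confirmed.

24


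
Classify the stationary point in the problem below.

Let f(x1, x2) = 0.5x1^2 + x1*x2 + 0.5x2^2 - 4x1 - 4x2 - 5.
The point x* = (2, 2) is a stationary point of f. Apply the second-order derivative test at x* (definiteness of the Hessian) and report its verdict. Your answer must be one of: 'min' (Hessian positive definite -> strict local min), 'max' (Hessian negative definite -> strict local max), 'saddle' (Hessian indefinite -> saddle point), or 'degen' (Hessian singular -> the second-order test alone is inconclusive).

Compute the Hessian H = grad^2 f:
  H = [[1, 1], [1, 1]]
Verify stationarity: grad f(x*) = H x* + g = (0, 0).
Eigenvalues of H: 0, 2.
H has a zero eigenvalue (singular; positive semidefinite but not definite), so H is neither positive definite, negative definite, nor indefinite. The second-order test alone is inconclusive -> degen.
(Indeed, f is constant along the null direction of H through x*, so x* is not a strict local extremum.)

degen


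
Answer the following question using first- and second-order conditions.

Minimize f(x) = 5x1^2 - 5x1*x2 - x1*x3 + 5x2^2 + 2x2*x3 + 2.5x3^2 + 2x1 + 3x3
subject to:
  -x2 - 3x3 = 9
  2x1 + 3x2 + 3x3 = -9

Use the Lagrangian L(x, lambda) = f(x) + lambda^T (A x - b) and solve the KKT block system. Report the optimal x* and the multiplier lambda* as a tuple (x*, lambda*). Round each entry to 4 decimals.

Form the Lagrangian:
  L(x, lambda) = (1/2) x^T Q x + c^T x + lambda^T (A x - b)
Stationarity (grad_x L = 0): Q x + c + A^T lambda = 0.
Primal feasibility: A x = b.

This gives the KKT block system:
  [ Q   A^T ] [ x     ]   [-c ]
  [ A    0  ] [ lambda ] = [ b ]

Solving the linear system:
  x*      = (-0.2451, 0.2451, -3.0817)
  lambda* = (-4.5934, -0.7023)
  f(x*)   = 12.642

x* = (-0.2451, 0.2451, -3.0817), lambda* = (-4.5934, -0.7023)


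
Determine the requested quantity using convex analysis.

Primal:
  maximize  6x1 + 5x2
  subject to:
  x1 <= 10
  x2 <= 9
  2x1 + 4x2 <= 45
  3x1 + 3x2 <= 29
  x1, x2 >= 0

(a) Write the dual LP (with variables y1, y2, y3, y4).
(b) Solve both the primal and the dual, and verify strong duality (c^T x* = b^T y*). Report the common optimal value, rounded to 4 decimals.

The standard primal-dual pair for 'max c^T x s.t. A x <= b, x >= 0' is:
  Dual:  min b^T y  s.t.  A^T y >= c,  y >= 0.

So the dual LP is:
  minimize  10y1 + 9y2 + 45y3 + 29y4
  subject to:
    y1 + 2y3 + 3y4 >= 6
    y2 + 4y3 + 3y4 >= 5
    y1, y2, y3, y4 >= 0

Solving the primal: x* = (9.6667, 0).
  primal value c^T x* = 58.
Solving the dual: y* = (0, 0, 0, 2).
  dual value b^T y* = 58.
Strong duality: c^T x* = b^T y*. Confirmed.

58


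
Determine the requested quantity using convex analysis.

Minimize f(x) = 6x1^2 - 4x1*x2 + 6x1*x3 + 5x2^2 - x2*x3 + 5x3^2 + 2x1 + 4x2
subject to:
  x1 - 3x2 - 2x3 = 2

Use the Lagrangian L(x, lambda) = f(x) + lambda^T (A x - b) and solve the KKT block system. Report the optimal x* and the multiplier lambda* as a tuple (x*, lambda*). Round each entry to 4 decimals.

Form the Lagrangian:
  L(x, lambda) = (1/2) x^T Q x + c^T x + lambda^T (A x - b)
Stationarity (grad_x L = 0): Q x + c + A^T lambda = 0.
Primal feasibility: A x = b.

This gives the KKT block system:
  [ Q   A^T ] [ x     ]   [-c ]
  [ A    0  ] [ lambda ] = [ b ]

Solving the linear system:
  x*      = (-0.3505, -0.7707, -0.0192)
  lambda* = (-0.762)
  f(x*)   = -1.1299

x* = (-0.3505, -0.7707, -0.0192), lambda* = (-0.762)


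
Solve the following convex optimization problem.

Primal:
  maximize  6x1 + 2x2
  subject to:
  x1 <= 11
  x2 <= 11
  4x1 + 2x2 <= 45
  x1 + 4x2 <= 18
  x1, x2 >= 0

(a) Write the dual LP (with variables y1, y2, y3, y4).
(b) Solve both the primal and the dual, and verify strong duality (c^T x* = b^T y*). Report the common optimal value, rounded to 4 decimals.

The standard primal-dual pair for 'max c^T x s.t. A x <= b, x >= 0' is:
  Dual:  min b^T y  s.t.  A^T y >= c,  y >= 0.

So the dual LP is:
  minimize  11y1 + 11y2 + 45y3 + 18y4
  subject to:
    y1 + 4y3 + y4 >= 6
    y2 + 2y3 + 4y4 >= 2
    y1, y2, y3, y4 >= 0

Solving the primal: x* = (11, 0.5).
  primal value c^T x* = 67.
Solving the dual: y* = (2, 0, 1, 0).
  dual value b^T y* = 67.
Strong duality: c^T x* = b^T y*. Confirmed.

67


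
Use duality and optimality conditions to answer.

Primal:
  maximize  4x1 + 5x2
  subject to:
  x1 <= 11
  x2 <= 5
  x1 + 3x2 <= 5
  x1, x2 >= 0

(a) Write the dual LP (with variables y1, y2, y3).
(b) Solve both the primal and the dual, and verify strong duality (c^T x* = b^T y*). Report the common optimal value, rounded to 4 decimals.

The standard primal-dual pair for 'max c^T x s.t. A x <= b, x >= 0' is:
  Dual:  min b^T y  s.t.  A^T y >= c,  y >= 0.

So the dual LP is:
  minimize  11y1 + 5y2 + 5y3
  subject to:
    y1 + y3 >= 4
    y2 + 3y3 >= 5
    y1, y2, y3 >= 0

Solving the primal: x* = (5, 0).
  primal value c^T x* = 20.
Solving the dual: y* = (0, 0, 4).
  dual value b^T y* = 20.
Strong duality: c^T x* = b^T y*. Confirmed.

20


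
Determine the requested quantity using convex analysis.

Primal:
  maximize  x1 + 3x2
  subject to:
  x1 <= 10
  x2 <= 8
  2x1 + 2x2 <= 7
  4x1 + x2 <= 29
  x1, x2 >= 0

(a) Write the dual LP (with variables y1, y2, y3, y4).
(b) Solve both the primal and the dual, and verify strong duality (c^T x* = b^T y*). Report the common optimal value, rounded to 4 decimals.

The standard primal-dual pair for 'max c^T x s.t. A x <= b, x >= 0' is:
  Dual:  min b^T y  s.t.  A^T y >= c,  y >= 0.

So the dual LP is:
  minimize  10y1 + 8y2 + 7y3 + 29y4
  subject to:
    y1 + 2y3 + 4y4 >= 1
    y2 + 2y3 + y4 >= 3
    y1, y2, y3, y4 >= 0

Solving the primal: x* = (0, 3.5).
  primal value c^T x* = 10.5.
Solving the dual: y* = (0, 0, 1.5, 0).
  dual value b^T y* = 10.5.
Strong duality: c^T x* = b^T y*. Confirmed.

10.5


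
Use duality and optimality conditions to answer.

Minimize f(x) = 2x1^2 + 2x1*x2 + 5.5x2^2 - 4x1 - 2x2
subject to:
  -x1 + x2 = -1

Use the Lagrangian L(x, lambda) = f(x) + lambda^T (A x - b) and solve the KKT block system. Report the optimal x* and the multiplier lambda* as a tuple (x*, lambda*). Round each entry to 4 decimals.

Form the Lagrangian:
  L(x, lambda) = (1/2) x^T Q x + c^T x + lambda^T (A x - b)
Stationarity (grad_x L = 0): Q x + c + A^T lambda = 0.
Primal feasibility: A x = b.

This gives the KKT block system:
  [ Q   A^T ] [ x     ]   [-c ]
  [ A    0  ] [ lambda ] = [ b ]

Solving the linear system:
  x*      = (1, 0)
  lambda* = (0)
  f(x*)   = -2

x* = (1, 0), lambda* = (0)


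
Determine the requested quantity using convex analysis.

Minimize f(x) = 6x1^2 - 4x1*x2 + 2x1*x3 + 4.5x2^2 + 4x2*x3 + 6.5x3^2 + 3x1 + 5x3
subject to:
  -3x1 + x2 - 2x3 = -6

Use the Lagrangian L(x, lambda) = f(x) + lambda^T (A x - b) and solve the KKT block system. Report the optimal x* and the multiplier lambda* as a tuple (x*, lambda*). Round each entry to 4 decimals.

Form the Lagrangian:
  L(x, lambda) = (1/2) x^T Q x + c^T x + lambda^T (A x - b)
Stationarity (grad_x L = 0): Q x + c + A^T lambda = 0.
Primal feasibility: A x = b.

This gives the KKT block system:
  [ Q   A^T ] [ x     ]   [-c ]
  [ A    0  ] [ lambda ] = [ b ]

Solving the linear system:
  x*      = (1.3051, -0.5864, 0.7492)
  lambda* = (7.5017)
  f(x*)   = 26.3356

x* = (1.3051, -0.5864, 0.7492), lambda* = (7.5017)


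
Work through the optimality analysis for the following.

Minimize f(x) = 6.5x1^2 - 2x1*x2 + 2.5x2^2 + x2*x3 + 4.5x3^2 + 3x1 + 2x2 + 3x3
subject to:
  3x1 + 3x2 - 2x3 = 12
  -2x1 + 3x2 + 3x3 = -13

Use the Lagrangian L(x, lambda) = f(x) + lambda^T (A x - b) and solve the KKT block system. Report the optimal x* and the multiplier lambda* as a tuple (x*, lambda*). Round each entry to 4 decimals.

Form the Lagrangian:
  L(x, lambda) = (1/2) x^T Q x + c^T x + lambda^T (A x - b)
Stationarity (grad_x L = 0): Q x + c + A^T lambda = 0.
Primal feasibility: A x = b.

This gives the KKT block system:
  [ Q   A^T ] [ x     ]   [-c ]
  [ A    0  ] [ lambda ] = [ b ]

Solving the linear system:
  x*      = (1.7129, 0.0957, -3.2871)
  lambda* = (-4.4507, 5.8622)
  f(x*)   = 62.5431

x* = (1.7129, 0.0957, -3.2871), lambda* = (-4.4507, 5.8622)


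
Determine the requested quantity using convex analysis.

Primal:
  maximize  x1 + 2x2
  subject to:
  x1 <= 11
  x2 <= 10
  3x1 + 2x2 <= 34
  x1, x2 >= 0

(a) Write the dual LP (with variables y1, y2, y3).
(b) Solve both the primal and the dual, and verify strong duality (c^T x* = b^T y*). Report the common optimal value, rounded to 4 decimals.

The standard primal-dual pair for 'max c^T x s.t. A x <= b, x >= 0' is:
  Dual:  min b^T y  s.t.  A^T y >= c,  y >= 0.

So the dual LP is:
  minimize  11y1 + 10y2 + 34y3
  subject to:
    y1 + 3y3 >= 1
    y2 + 2y3 >= 2
    y1, y2, y3 >= 0

Solving the primal: x* = (4.6667, 10).
  primal value c^T x* = 24.6667.
Solving the dual: y* = (0, 1.3333, 0.3333).
  dual value b^T y* = 24.6667.
Strong duality: c^T x* = b^T y*. Confirmed.

24.6667


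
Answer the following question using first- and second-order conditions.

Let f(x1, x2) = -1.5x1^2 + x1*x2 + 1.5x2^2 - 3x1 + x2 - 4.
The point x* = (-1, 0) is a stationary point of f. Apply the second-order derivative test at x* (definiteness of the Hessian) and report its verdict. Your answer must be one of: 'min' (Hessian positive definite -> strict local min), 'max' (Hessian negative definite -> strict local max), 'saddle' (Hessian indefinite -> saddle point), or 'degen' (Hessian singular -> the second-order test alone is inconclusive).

Compute the Hessian H = grad^2 f:
  H = [[-3, 1], [1, 3]]
Verify stationarity: grad f(x*) = H x* + g = (0, 0).
Eigenvalues of H: -3.1623, 3.1623.
Eigenvalues have mixed signs, so H is indefinite -> x* is a saddle point.

saddle


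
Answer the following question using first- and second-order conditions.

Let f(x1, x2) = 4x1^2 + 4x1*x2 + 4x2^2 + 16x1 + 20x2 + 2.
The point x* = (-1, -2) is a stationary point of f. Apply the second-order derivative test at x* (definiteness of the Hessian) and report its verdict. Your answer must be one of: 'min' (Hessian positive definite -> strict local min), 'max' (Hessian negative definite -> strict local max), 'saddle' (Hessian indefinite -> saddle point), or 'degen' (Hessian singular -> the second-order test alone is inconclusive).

Compute the Hessian H = grad^2 f:
  H = [[8, 4], [4, 8]]
Verify stationarity: grad f(x*) = H x* + g = (0, 0).
Eigenvalues of H: 4, 12.
Both eigenvalues > 0, so H is positive definite -> x* is a strict local min.

min


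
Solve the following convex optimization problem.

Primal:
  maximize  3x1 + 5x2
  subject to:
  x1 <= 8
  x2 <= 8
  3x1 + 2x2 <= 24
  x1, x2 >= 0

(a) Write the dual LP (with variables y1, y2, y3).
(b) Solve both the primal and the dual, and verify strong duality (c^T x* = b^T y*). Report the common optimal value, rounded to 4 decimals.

The standard primal-dual pair for 'max c^T x s.t. A x <= b, x >= 0' is:
  Dual:  min b^T y  s.t.  A^T y >= c,  y >= 0.

So the dual LP is:
  minimize  8y1 + 8y2 + 24y3
  subject to:
    y1 + 3y3 >= 3
    y2 + 2y3 >= 5
    y1, y2, y3 >= 0

Solving the primal: x* = (2.6667, 8).
  primal value c^T x* = 48.
Solving the dual: y* = (0, 3, 1).
  dual value b^T y* = 48.
Strong duality: c^T x* = b^T y*. Confirmed.

48


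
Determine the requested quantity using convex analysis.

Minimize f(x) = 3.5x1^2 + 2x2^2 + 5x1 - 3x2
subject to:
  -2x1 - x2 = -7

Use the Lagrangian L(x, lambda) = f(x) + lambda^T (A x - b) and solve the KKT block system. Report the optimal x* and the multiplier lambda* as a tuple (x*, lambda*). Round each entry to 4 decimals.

Form the Lagrangian:
  L(x, lambda) = (1/2) x^T Q x + c^T x + lambda^T (A x - b)
Stationarity (grad_x L = 0): Q x + c + A^T lambda = 0.
Primal feasibility: A x = b.

This gives the KKT block system:
  [ Q   A^T ] [ x     ]   [-c ]
  [ A    0  ] [ lambda ] = [ b ]

Solving the linear system:
  x*      = (1.9565, 3.087)
  lambda* = (9.3478)
  f(x*)   = 32.9783

x* = (1.9565, 3.087), lambda* = (9.3478)


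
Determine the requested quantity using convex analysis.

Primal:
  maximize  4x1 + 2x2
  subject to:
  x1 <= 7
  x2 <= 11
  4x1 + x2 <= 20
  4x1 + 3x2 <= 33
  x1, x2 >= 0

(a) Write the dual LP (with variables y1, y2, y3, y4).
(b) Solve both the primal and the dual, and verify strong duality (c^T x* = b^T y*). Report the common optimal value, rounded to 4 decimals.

The standard primal-dual pair for 'max c^T x s.t. A x <= b, x >= 0' is:
  Dual:  min b^T y  s.t.  A^T y >= c,  y >= 0.

So the dual LP is:
  minimize  7y1 + 11y2 + 20y3 + 33y4
  subject to:
    y1 + 4y3 + 4y4 >= 4
    y2 + y3 + 3y4 >= 2
    y1, y2, y3, y4 >= 0

Solving the primal: x* = (3.375, 6.5).
  primal value c^T x* = 26.5.
Solving the dual: y* = (0, 0, 0.5, 0.5).
  dual value b^T y* = 26.5.
Strong duality: c^T x* = b^T y*. Confirmed.

26.5


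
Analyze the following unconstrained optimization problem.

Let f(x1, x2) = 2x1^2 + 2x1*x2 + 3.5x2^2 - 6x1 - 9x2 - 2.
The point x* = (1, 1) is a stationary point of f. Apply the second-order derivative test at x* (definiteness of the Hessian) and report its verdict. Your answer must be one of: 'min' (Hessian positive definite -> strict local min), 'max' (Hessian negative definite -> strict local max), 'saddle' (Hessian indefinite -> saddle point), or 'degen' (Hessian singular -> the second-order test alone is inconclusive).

Compute the Hessian H = grad^2 f:
  H = [[4, 2], [2, 7]]
Verify stationarity: grad f(x*) = H x* + g = (0, 0).
Eigenvalues of H: 3, 8.
Both eigenvalues > 0, so H is positive definite -> x* is a strict local min.

min


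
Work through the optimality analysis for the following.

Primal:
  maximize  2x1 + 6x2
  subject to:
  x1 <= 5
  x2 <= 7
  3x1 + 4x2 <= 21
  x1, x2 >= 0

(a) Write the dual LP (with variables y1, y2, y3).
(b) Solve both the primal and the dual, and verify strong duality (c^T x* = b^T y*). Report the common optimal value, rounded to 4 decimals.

The standard primal-dual pair for 'max c^T x s.t. A x <= b, x >= 0' is:
  Dual:  min b^T y  s.t.  A^T y >= c,  y >= 0.

So the dual LP is:
  minimize  5y1 + 7y2 + 21y3
  subject to:
    y1 + 3y3 >= 2
    y2 + 4y3 >= 6
    y1, y2, y3 >= 0

Solving the primal: x* = (0, 5.25).
  primal value c^T x* = 31.5.
Solving the dual: y* = (0, 0, 1.5).
  dual value b^T y* = 31.5.
Strong duality: c^T x* = b^T y*. Confirmed.

31.5


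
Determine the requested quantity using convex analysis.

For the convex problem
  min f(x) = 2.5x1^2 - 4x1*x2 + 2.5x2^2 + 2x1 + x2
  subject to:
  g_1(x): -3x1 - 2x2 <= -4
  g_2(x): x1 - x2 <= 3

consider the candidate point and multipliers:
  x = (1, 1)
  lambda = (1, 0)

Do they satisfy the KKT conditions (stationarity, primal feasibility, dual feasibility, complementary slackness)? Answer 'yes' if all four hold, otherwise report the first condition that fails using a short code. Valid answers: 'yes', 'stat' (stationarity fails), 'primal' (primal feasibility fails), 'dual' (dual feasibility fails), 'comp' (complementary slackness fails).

Gradient of f: grad f(x) = Q x + c = (3, 2)
Constraint values g_i(x) = a_i^T x - b_i:
  g_1((1, 1)) = -1
  g_2((1, 1)) = -3
Stationarity residual: grad f(x) + sum_i lambda_i a_i = (0, 0)
  -> stationarity OK
Primal feasibility (all g_i <= 0): OK
Dual feasibility (all lambda_i >= 0): OK
Complementary slackness (lambda_i * g_i(x) = 0 for all i): FAILS

Verdict: the first failing condition is complementary_slackness -> comp.

comp


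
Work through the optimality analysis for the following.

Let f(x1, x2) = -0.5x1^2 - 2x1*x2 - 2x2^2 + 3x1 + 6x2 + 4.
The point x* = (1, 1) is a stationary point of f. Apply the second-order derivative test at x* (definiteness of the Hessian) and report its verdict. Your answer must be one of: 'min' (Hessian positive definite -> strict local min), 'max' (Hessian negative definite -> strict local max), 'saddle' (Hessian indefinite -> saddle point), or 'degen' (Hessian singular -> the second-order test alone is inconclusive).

Compute the Hessian H = grad^2 f:
  H = [[-1, -2], [-2, -4]]
Verify stationarity: grad f(x*) = H x* + g = (0, 0).
Eigenvalues of H: -5, 0.
H has a zero eigenvalue (singular; negative semidefinite but not definite), so H is neither positive definite, negative definite, nor indefinite. The second-order test alone is inconclusive -> degen.
(Indeed, f is constant along the null direction of H through x*, so x* is not a strict local extremum.)

degen


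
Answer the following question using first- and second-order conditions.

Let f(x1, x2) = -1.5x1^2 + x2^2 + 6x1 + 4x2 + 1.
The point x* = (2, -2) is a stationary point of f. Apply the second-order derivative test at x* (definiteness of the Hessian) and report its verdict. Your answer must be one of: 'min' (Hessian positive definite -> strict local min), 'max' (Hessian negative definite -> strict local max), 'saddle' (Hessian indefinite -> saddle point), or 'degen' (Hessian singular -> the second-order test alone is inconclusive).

Compute the Hessian H = grad^2 f:
  H = [[-3, 0], [0, 2]]
Verify stationarity: grad f(x*) = H x* + g = (0, 0).
Eigenvalues of H: -3, 2.
Eigenvalues have mixed signs, so H is indefinite -> x* is a saddle point.

saddle


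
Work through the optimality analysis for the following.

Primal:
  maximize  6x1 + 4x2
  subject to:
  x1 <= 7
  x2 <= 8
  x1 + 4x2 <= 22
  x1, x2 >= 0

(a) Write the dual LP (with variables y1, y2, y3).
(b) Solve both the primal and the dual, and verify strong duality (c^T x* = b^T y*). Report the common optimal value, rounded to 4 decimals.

The standard primal-dual pair for 'max c^T x s.t. A x <= b, x >= 0' is:
  Dual:  min b^T y  s.t.  A^T y >= c,  y >= 0.

So the dual LP is:
  minimize  7y1 + 8y2 + 22y3
  subject to:
    y1 + y3 >= 6
    y2 + 4y3 >= 4
    y1, y2, y3 >= 0

Solving the primal: x* = (7, 3.75).
  primal value c^T x* = 57.
Solving the dual: y* = (5, 0, 1).
  dual value b^T y* = 57.
Strong duality: c^T x* = b^T y*. Confirmed.

57


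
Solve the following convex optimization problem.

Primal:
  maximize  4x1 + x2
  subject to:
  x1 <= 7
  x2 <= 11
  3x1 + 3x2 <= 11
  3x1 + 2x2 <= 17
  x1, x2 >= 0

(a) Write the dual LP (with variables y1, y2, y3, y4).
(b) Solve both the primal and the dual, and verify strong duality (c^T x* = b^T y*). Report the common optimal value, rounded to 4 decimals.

The standard primal-dual pair for 'max c^T x s.t. A x <= b, x >= 0' is:
  Dual:  min b^T y  s.t.  A^T y >= c,  y >= 0.

So the dual LP is:
  minimize  7y1 + 11y2 + 11y3 + 17y4
  subject to:
    y1 + 3y3 + 3y4 >= 4
    y2 + 3y3 + 2y4 >= 1
    y1, y2, y3, y4 >= 0

Solving the primal: x* = (3.6667, 0).
  primal value c^T x* = 14.6667.
Solving the dual: y* = (0, 0, 1.3333, 0).
  dual value b^T y* = 14.6667.
Strong duality: c^T x* = b^T y*. Confirmed.

14.6667


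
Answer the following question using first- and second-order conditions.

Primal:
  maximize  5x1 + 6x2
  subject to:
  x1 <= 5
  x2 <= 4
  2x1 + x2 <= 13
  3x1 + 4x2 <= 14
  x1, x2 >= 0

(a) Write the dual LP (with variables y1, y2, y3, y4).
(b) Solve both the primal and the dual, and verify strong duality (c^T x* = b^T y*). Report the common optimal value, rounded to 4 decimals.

The standard primal-dual pair for 'max c^T x s.t. A x <= b, x >= 0' is:
  Dual:  min b^T y  s.t.  A^T y >= c,  y >= 0.

So the dual LP is:
  minimize  5y1 + 4y2 + 13y3 + 14y4
  subject to:
    y1 + 2y3 + 3y4 >= 5
    y2 + y3 + 4y4 >= 6
    y1, y2, y3, y4 >= 0

Solving the primal: x* = (4.6667, 0).
  primal value c^T x* = 23.3333.
Solving the dual: y* = (0, 0, 0, 1.6667).
  dual value b^T y* = 23.3333.
Strong duality: c^T x* = b^T y*. Confirmed.

23.3333


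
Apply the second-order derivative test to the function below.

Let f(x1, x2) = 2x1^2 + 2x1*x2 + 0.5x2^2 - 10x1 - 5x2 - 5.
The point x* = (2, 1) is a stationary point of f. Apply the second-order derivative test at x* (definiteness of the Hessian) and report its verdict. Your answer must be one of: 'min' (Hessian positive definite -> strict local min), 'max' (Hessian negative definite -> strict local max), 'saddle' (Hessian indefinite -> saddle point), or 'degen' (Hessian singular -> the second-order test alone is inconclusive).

Compute the Hessian H = grad^2 f:
  H = [[4, 2], [2, 1]]
Verify stationarity: grad f(x*) = H x* + g = (0, 0).
Eigenvalues of H: 0, 5.
H has a zero eigenvalue (singular; positive semidefinite but not definite), so H is neither positive definite, negative definite, nor indefinite. The second-order test alone is inconclusive -> degen.
(Indeed, f is constant along the null direction of H through x*, so x* is not a strict local extremum.)

degen
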